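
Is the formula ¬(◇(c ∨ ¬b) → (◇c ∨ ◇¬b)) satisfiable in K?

1. ¬(◇(c ∨ ¬b) → (◇c ∨ ◇¬b)), w0
2. ◇(c ∨ ¬b), w0
3. ¬(◇c ∨ ◇¬b), w0
4. ¬◇c, w0
5. ¬◇¬b, w0
6. c ∨ ¬b, w1
7. ¬c, w1
8. b, w1
9. ¬b, w1
Accessibility: w0Rw1
Branch closes: b and ¬b both at w1.
All branches of the tableau close; one closing branch shown above.

Unsatisfiable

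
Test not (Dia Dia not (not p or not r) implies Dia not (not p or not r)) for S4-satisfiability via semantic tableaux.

1. not (Dia Dia not (not p or not r) implies Dia not (not p or not r)), u
2. Dia Dia not (not p or not r), u
3. not Dia not (not p or not r), u
4. not p or not r, u
5. not r, u
6. Dia not (not p or not r), v
7. not p or not r, v
8. not r, v
9. not (not p or not r), w
10. p, w
11. r, w
12. not p or not r, w
13. not r, w
Accessibility: uRu, uRv, uRw, vRv, vRw, wRw
Branch closes: r and not r both at w.
(One branch shown.) All branches close.

Unsatisfiable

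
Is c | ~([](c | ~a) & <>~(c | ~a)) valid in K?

Tableau for the negation ~(c | ~([](c | ~a) & <>~(c | ~a))):
1. ~(c | ~([](c | ~a) & <>~(c | ~a))), w0
2. ~c, w0   [~|-rule on 1]
3. [](c | ~a) & <>~(c | ~a), w0   [~|-rule on 1]
4. [](c | ~a), w0   [&-rule on 3]
5. <>~(c | ~a), w0   [&-rule on 3]
6. ~(c | ~a), w1   [<>-rule on 5: fresh world w1, w0Rw1]
7. ~c, w1   [~|-rule on 6]
8. a, w1   [~|-rule on 6]
9. c | ~a, w1   [[]-rule on 4 via w0Rw1]
10. ~a, w1   [|-rule on 9 (branches; this branch)]
Accessibility: w0Rw1
Branch closes: a and ~a both at w1.
Every branch of the negation's tableau closes; the branch above is one of them.

Valid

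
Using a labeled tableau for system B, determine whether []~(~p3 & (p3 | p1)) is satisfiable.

1. []~(~p3 & (p3 | p1)), 0
2. ~(~p3 & (p3 | p1)), 0   [[]-rule on 1 via 0R0]
3. ~(p3 | p1), 0   [~&-rule on 2 (branches; this branch)]
4. ~p3, 0   [~|-rule on 3]
5. ~p1, 0   [~|-rule on 3]
Accessibility: 0R0

Yes, satisfiable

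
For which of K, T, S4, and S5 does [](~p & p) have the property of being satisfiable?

K-tableau for the formula:
1. [](~p & p), w0
Complete open branch: satisfiable in K.
T-tableau for the formula:
1. [](~p & p), w0
2. ~p & p, w0
3. ~p, w0
4. p, w0
Accessibility: w0Rw0
Branch closes: p and ~p both at w0.
Every branch closes (one shown): unsatisfiable in T, hence also in S4, S5 (every S4/S5-frame is a T-frame).

K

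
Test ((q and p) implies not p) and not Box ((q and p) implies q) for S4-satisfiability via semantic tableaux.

1. ((q and p) implies not p) and not Box ((q and p) implies q), w0
2. (q and p) implies not p, w0
3. not Box ((q and p) implies q), w0
4. not (q and p), w0
5. not p, w0
6. not ((q and p) implies q), w1
7. q and p, w1
8. not q, w1
9. q, w1
10. p, w1
Accessibility: w0Rw0, w0Rw1, w1Rw1
Branch closes: q and not q both at w1.
Every branch closes; the branch above is one of them.

No, unsatisfiable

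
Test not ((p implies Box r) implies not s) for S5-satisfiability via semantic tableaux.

Satisfiable (open branch found)

1. not ((p implies Box r) implies not s), 0
2. p implies Box r, 0
3. s, 0
4. Box r, 0
5. r, 0
Accessibility: 0R0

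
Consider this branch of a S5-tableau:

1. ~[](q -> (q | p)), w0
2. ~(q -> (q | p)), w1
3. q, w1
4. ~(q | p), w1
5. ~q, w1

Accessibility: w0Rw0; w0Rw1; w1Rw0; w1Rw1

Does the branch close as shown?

Closed

Both q and ~q appear at w1.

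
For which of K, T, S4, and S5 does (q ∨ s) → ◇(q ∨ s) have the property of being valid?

T, S4, S5

K-tableau for the negation ¬((q ∨ s) → ◇(q ∨ s)):
1. ¬((q ∨ s) → ◇(q ∨ s)), u
2. q ∨ s, u   [¬→-rule on 1]
3. ¬◇(q ∨ s), u   [¬→-rule on 1]
4. s, u   [∨-rule on 2 (branches; this branch)]
Complete open branch: countermodel on a K-frame, so not valid in K.
T-tableau for the negation ¬((q ∨ s) → ◇(q ∨ s)):
1. ¬((q ∨ s) → ◇(q ∨ s)), u
2. q ∨ s, u   [¬→-rule on 1]
3. ¬◇(q ∨ s), u   [¬→-rule on 1]
4. ¬(q ∨ s), u   [¬◇-rule on 3 via uRu]
5. ¬q, u   [¬∨-rule on 4]
6. ¬s, u   [¬∨-rule on 4]
7. s, u   [∨-rule on 2 (branches; this branch)]
Accessibility: uRu
Branch closes: s and ¬s both at u.
Every branch closes (one shown): valid in T, hence also in S4, S5 (every theorem of T is a theorem of S4 and S5).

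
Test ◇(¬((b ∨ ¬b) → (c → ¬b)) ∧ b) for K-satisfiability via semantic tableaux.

1. ◇(¬((b ∨ ¬b) → (c → ¬b)) ∧ b), 0
2. ¬((b ∨ ¬b) → (c → ¬b)) ∧ b, 1   [◇-rule on 1: fresh world 1, 0R1]
3. ¬((b ∨ ¬b) → (c → ¬b)), 1   [∧-rule on 2]
4. b, 1   [∧-rule on 2]
5. b ∨ ¬b, 1   [¬→-rule on 3]
6. ¬(c → ¬b), 1   [¬→-rule on 3]
7. c, 1   [¬→-rule on 6]
Accessibility: 0R1

Satisfiable (open branch found)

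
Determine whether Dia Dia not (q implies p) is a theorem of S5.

Invalid (countermodel exists)

Tableau for the negation not Dia Dia not (q implies p):
1. not Dia Dia not (q implies p), w0
2. not Dia not (q implies p), w0
3. q implies p, w0
4. p, w0
Accessibility: w0Rw0
The negation has an open branch (countermodel exists).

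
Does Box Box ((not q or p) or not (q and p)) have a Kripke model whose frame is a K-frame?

Satisfiable (open branch found)

1. Box Box ((not q or p) or not (q and p)), u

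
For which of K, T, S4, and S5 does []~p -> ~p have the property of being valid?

K-tableau for the negation ~([]~p -> ~p):
1. ~([]~p -> ~p), 0
2. []~p, 0
3. p, 0
Complete open branch: countermodel on a K-frame, so not valid in K.
T-tableau for the negation ~([]~p -> ~p):
1. ~([]~p -> ~p), 0
2. []~p, 0
3. p, 0
4. ~p, 0
Accessibility: 0R0
Branch closes: p and ~p both at 0.
Every branch closes (one shown): valid in T, hence also in S4, S5 (every theorem of T is a theorem of S4 and S5).

T, S4, S5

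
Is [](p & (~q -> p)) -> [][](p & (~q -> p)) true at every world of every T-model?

Not valid

Tableau for the negation ~([](p & (~q -> p)) -> [][](p & (~q -> p))):
1. ~([](p & (~q -> p)) -> [][](p & (~q -> p))), w0
2. [](p & (~q -> p)), w0
3. ~[][](p & (~q -> p)), w0
4. p & (~q -> p), w0
5. p, w0
6. ~q -> p, w0
7. ~[](p & (~q -> p)), w1
8. p & (~q -> p), w1
9. p, w1
10. ~q -> p, w1
11. ~(p & (~q -> p)), w2
12. ~(~q -> p), w2
13. ~q, w2
14. ~p, w2
Accessibility: w0Rw0, w0Rw1, w1Rw1, w1Rw2, w2Rw2
The negation has an open branch (countermodel exists).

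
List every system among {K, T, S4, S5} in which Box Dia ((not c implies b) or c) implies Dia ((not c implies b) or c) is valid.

T, S4, S5

K-tableau for the negation not (Box Dia ((not c implies b) or c) implies Dia ((not c implies b) or c)):
1. not (Box Dia ((not c implies b) or c) implies Dia ((not c implies b) or c)), 0
2. Box Dia ((not c implies b) or c), 0
3. not Dia ((not c implies b) or c), 0
Complete open branch: countermodel on a K-frame, so not valid in K.
T-tableau for the negation not (Box Dia ((not c implies b) or c) implies Dia ((not c implies b) or c)):
1. not (Box Dia ((not c implies b) or c) implies Dia ((not c implies b) or c)), 0
2. Box Dia ((not c implies b) or c), 0
3. not Dia ((not c implies b) or c), 0
4. Dia ((not c implies b) or c), 0
5. not ((not c implies b) or c), 0
6. not (not c implies b), 0
7. not c, 0
8. not b, 0
9. (not c implies b) or c, 1
10. Dia ((not c implies b) or c), 1
11. not ((not c implies b) or c), 1
12. not (not c implies b), 1
13. not c, 1
14. not b, 1
15. not c implies b, 1
16. b, 1
Accessibility: 0R0, 0R1, 1R1
Branch closes: b and not b both at 1.
Every branch closes (one shown): valid in T, hence also in S4, S5 (every theorem of T is a theorem of S4 and S5).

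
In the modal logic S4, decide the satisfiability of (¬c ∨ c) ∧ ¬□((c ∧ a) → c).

Unsatisfiable

1. (¬c ∨ c) ∧ ¬□((c ∧ a) → c), w0
2. ¬c ∨ c, w0
3. ¬□((c ∧ a) → c), w0
4. c, w0
5. ¬((c ∧ a) → c), w1
6. c ∧ a, w1
7. ¬c, w1
8. c, w1
9. a, w1
Accessibility: w0Rw0, w0Rw1, w1Rw1
Branch closes: c and ¬c both at w1.
(One branch shown.) All branches close.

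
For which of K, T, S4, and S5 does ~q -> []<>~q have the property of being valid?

S5

S5-tableau for the negation ~(~q -> []<>~q):
1. ~(~q -> []<>~q), u
2. ~q, u   [~->-rule on 1]
3. ~[]<>~q, u   [~->-rule on 1]
4. ~<>~q, v   [~[]-rule on 3: fresh world v, uRv]
5. q, u   [~<>-rule on 4 via vRu]
Accessibility: uRu, uRv, vRu, vRv
Branch closes: q and ~q both at u.
Every branch closes (one shown): valid in S5.
S4-tableau for the negation ~(~q -> []<>~q):
1. ~(~q -> []<>~q), u
2. ~q, u   [~->-rule on 1]
3. ~[]<>~q, u   [~->-rule on 1]
4. ~<>~q, v   [~[]-rule on 3: fresh world v, uRv]
5. q, v   [~<>-rule on 4 via vRv]
Accessibility: uRu, uRv, vRv
Complete open branch: countermodel on an S4-frame, so not valid in S4, nor in K, T (the same frame is also a K-frame and a T-frame).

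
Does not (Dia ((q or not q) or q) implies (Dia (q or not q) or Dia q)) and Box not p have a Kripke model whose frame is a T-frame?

1. not (Dia ((q or not q) or q) implies (Dia (q or not q) or Dia q)) and Box not p, u
2. not (Dia ((q or not q) or q) implies (Dia (q or not q) or Dia q)), u
3. Box not p, u
4. Dia ((q or not q) or q), u
5. not (Dia (q or not q) or Dia q), u
6. not Dia (q or not q), u
7. not Dia q, u
8. not p, u
9. not (q or not q), u
10. not q, u
11. q, u
Accessibility: uRu
Branch closes: q and not q both at u.
Every branch closes; the branch above is one of them.

Unsatisfiable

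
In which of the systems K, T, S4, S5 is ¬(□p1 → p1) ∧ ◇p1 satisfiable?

K

K-tableau for the formula:
1. ¬(□p1 → p1) ∧ ◇p1, w0
2. ¬(□p1 → p1), w0
3. ◇p1, w0
4. □p1, w0
5. ¬p1, w0
6. p1, w1
Accessibility: w0Rw1
Complete open branch: satisfiable in K.
T-tableau for the formula:
1. ¬(□p1 → p1) ∧ ◇p1, w0
2. ¬(□p1 → p1), w0
3. ◇p1, w0
4. □p1, w0
5. ¬p1, w0
6. p1, w0
Accessibility: w0Rw0
Branch closes: p1 and ¬p1 both at w0.
Every branch closes (one shown): unsatisfiable in T, hence also in S4, S5 (every S4/S5-frame is a T-frame).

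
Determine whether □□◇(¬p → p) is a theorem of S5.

Tableau for the negation ¬□□◇(¬p → p):
1. ¬□□◇(¬p → p), u
2. ¬□◇(¬p → p), v
3. ¬◇(¬p → p), w
4. ¬(¬p → p), u
5. ¬p, u
6. ¬(¬p → p), v
7. ¬p, v
8. ¬(¬p → p), w
9. ¬p, w
Accessibility: uRu, uRv, uRw, vRu, vRv, vRw, wRu, wRv, wRw
The negation has an open branch (countermodel exists).

No, not valid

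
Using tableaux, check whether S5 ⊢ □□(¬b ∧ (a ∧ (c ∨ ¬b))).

Tableau for the negation ¬□□(¬b ∧ (a ∧ (c ∨ ¬b))):
1. ¬□□(¬b ∧ (a ∧ (c ∨ ¬b))), 0
2. ¬□(¬b ∧ (a ∧ (c ∨ ¬b))), 1   [¬□-rule on 1: fresh world 1, 0R1]
3. ¬(¬b ∧ (a ∧ (c ∨ ¬b))), 2   [¬□-rule on 2: fresh world 2, 1R2]
4. ¬(a ∧ (c ∨ ¬b)), 2   [¬∧-rule on 3 (branches; this branch)]
5. ¬(c ∨ ¬b), 2   [¬∧-rule on 4 (branches; this branch)]
6. ¬c, 2   [¬∨-rule on 5]
7. b, 2   [¬∨-rule on 5]
Accessibility: 0R0, 0R1, 0R2, 1R0, 1R1, 1R2, 2R0, 2R1, 2R2
The negation has an open branch (countermodel exists).

Not valid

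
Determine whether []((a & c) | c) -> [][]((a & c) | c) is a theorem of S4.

Tableau for the negation ~([]((a & c) | c) -> [][]((a & c) | c)):
1. ~([]((a & c) | c) -> [][]((a & c) | c)), 0
2. []((a & c) | c), 0
3. ~[][]((a & c) | c), 0
4. (a & c) | c, 0
5. a & c, 0
6. a, 0
7. c, 0
8. ~[]((a & c) | c), 1
9. (a & c) | c, 1
10. a & c, 1
11. a, 1
12. c, 1
13. ~((a & c) | c), 2
14. ~(a & c), 2
15. ~c, 2
16. (a & c) | c, 2
17. a & c, 2
18. a, 2
19. c, 2
Accessibility: 0R0, 0R1, 0R2, 1R1, 1R2, 2R2
Branch closes: c and ~c both at 2.
All branches of the negation close; one closing branch shown above.

Valid in S4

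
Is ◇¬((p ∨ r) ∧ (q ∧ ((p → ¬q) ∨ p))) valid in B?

Not valid

Tableau for the negation ¬◇¬((p ∨ r) ∧ (q ∧ ((p → ¬q) ∨ p))):
1. ¬◇¬((p ∨ r) ∧ (q ∧ ((p → ¬q) ∨ p))), u
2. (p ∨ r) ∧ (q ∧ ((p → ¬q) ∨ p)), u   [¬◇-rule on 1 via uRu]
3. p ∨ r, u   [∧-rule on 2]
4. q ∧ ((p → ¬q) ∨ p), u   [∧-rule on 2]
5. q, u   [∧-rule on 4]
6. (p → ¬q) ∨ p, u   [∧-rule on 4]
7. r, u   [∨-rule on 3 (branches; this branch)]
8. p, u   [∨-rule on 6 (branches; this branch)]
Accessibility: uRu
The negation has an open branch (countermodel exists).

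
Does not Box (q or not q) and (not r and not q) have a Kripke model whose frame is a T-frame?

1. not Box (q or not q) and (not r and not q), w0
2. not Box (q or not q), w0   [and-rule on 1]
3. not r and not q, w0   [and-rule on 1]
4. not r, w0   [and-rule on 3]
5. not q, w0   [and-rule on 3]
6. not (q or not q), w1   [neg-Box-rule on 2: fresh world w1, w0Rw1]
7. not q, w1   [neg-or-rule on 6]
8. q, w1   [neg-or-rule on 6]
Accessibility: w0Rw0, w0Rw1, w1Rw1
Branch closes: q and not q both at w1.
Every branch closes; the branch above is one of them.

No, unsatisfiable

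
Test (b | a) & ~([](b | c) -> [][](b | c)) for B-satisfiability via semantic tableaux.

Satisfiable (open branch found)

1. (b | a) & ~([](b | c) -> [][](b | c)), 0
2. b | a, 0
3. ~([](b | c) -> [][](b | c)), 0
4. [](b | c), 0
5. ~[][](b | c), 0
6. b | c, 0
7. a, 0
8. c, 0
9. ~[](b | c), 1
10. b | c, 1
11. c, 1
12. ~(b | c), 2
13. ~b, 2
14. ~c, 2
Accessibility: 0R0, 0R1, 1R0, 1R1, 1R2, 2R1, 2R2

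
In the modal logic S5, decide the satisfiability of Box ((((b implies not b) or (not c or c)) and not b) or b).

Yes, satisfiable

1. Box ((((b implies not b) or (not c or c)) and not b) or b), w0
2. (((b implies not b) or (not c or c)) and not b) or b, w0   [Box-rule on 1 via w0Rw0]
3. b, w0   [or-rule on 2 (branches; this branch)]
Accessibility: w0Rw0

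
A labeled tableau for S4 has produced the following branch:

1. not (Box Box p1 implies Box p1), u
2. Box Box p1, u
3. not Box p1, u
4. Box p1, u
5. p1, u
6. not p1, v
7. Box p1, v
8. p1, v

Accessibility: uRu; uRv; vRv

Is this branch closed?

Both p1 and not p1 appear at v.

Closed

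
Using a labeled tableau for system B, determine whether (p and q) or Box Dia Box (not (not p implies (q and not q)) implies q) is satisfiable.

Satisfiable (open branch found)

1. (p and q) or Box Dia Box (not (not p implies (q and not q)) implies q), w0
2. Box Dia Box (not (not p implies (q and not q)) implies q), w0
3. Dia Box (not (not p implies (q and not q)) implies q), w0
4. Box (not (not p implies (q and not q)) implies q), w1
5. Dia Box (not (not p implies (q and not q)) implies q), w1
6. not (not p implies (q and not q)) implies q, w0
7. not (not p implies (q and not q)) implies q, w1
8. q, w0
9. q, w1
10. Box (not (not p implies (q and not q)) implies q), w2
11. not (not p implies (q and not q)) implies q, w2
12. q, w2
Accessibility: w0Rw0, w0Rw1, w1Rw0, w1Rw1, w1Rw2, w2Rw1, w2Rw2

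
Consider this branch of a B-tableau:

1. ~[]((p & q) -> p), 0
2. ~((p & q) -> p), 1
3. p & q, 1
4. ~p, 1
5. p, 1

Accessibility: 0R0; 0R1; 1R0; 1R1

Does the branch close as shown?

Both p and ~p appear at 1.

Closed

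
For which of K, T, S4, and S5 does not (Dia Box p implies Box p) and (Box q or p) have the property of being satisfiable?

S5-tableau for the formula:
1. not (Dia Box p implies Box p) and (Box q or p), 0
2. not (Dia Box p implies Box p), 0
3. Box q or p, 0
4. Dia Box p, 0
5. not Box p, 0
6. Box q, 0
7. q, 0
8. Box p, 1
9. q, 1
10. p, 0
11. p, 1
12. not p, 2
13. q, 2
14. p, 2
Accessibility: 0R0, 0R1, 0R2, 1R0, 1R1, 1R2, 2R0, 2R1, 2R2
Branch closes: p and not p both at 2.
Every branch closes (one shown): unsatisfiable in S5.
S4-tableau for the formula:
1. not (Dia Box p implies Box p) and (Box q or p), 0
2. not (Dia Box p implies Box p), 0
3. Box q or p, 0
4. Dia Box p, 0
5. not Box p, 0
6. p, 0
7. Box p, 1
8. p, 1
9. not p, 2
Accessibility: 0R0, 0R1, 0R2, 1R1, 2R2
Complete open branch: satisfiable in S4, hence also in K, T (this S4-model is also a K-model and a T-model).

K, T, S4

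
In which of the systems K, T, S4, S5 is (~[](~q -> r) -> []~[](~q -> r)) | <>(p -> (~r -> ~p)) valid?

S5-tableau for the negation ~((~[](~q -> r) -> []~[](~q -> r)) | <>(p -> (~r -> ~p))):
1. ~((~[](~q -> r) -> []~[](~q -> r)) | <>(p -> (~r -> ~p))), w0
2. ~(~[](~q -> r) -> []~[](~q -> r)), w0
3. ~<>(p -> (~r -> ~p)), w0
4. ~[](~q -> r), w0
5. ~[]~[](~q -> r), w0
6. ~(p -> (~r -> ~p)), w0
7. p, w0
8. ~(~r -> ~p), w0
9. ~r, w0
10. ~(~q -> r), w1
11. ~q, w1
12. ~r, w1
13. ~(p -> (~r -> ~p)), w1
14. p, w1
15. ~(~r -> ~p), w1
16. [](~q -> r), w2
17. ~(p -> (~r -> ~p)), w2
18. p, w2
19. ~(~r -> ~p), w2
20. ~r, w2
21. ~q -> r, w0
22. ~q -> r, w1
23. ~q -> r, w2
24. q, w0
25. r, w1
Accessibility: w0Rw0, w0Rw1, w0Rw2, w1Rw0, w1Rw1, w1Rw2, w2Rw0, w2Rw1, w2Rw2
Branch closes: r and ~r both at w1.
Every branch closes (one shown): valid in S5.
S4-tableau for the negation ~((~[](~q -> r) -> []~[](~q -> r)) | <>(p -> (~r -> ~p))):
1. ~((~[](~q -> r) -> []~[](~q -> r)) | <>(p -> (~r -> ~p))), w0
2. ~(~[](~q -> r) -> []~[](~q -> r)), w0
3. ~<>(p -> (~r -> ~p)), w0
4. ~[](~q -> r), w0
5. ~[]~[](~q -> r), w0
6. ~(p -> (~r -> ~p)), w0
7. p, w0
8. ~(~r -> ~p), w0
9. ~r, w0
10. ~(~q -> r), w1
11. ~q, w1
12. ~r, w1
13. ~(p -> (~r -> ~p)), w1
14. p, w1
15. ~(~r -> ~p), w1
16. [](~q -> r), w2
17. ~(p -> (~r -> ~p)), w2
18. p, w2
19. ~(~r -> ~p), w2
20. ~r, w2
21. ~q -> r, w2
22. q, w2
Accessibility: w0Rw0, w0Rw1, w0Rw2, w1Rw1, w2Rw2
Complete open branch: countermodel on an S4-frame, so not valid in S4, nor in K, T (the same frame is also a K-frame and a T-frame).

S5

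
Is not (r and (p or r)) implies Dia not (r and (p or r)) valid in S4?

Valid in S4

Tableau for the negation not (not (r and (p or r)) implies Dia not (r and (p or r))):
1. not (not (r and (p or r)) implies Dia not (r and (p or r))), 0
2. not (r and (p or r)), 0
3. not Dia not (r and (p or r)), 0
4. r and (p or r), 0
5. r, 0
6. p or r, 0
7. not (p or r), 0
8. not p, 0
9. not r, 0
Accessibility: 0R0
Branch closes: r and not r both at 0.
All branches of the negation close; one closing branch shown above.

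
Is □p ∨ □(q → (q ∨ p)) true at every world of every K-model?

Yes, valid

Tableau for the negation ¬(□p ∨ □(q → (q ∨ p))):
1. ¬(□p ∨ □(q → (q ∨ p))), u
2. ¬□p, u
3. ¬□(q → (q ∨ p)), u
4. ¬p, v
5. ¬(q → (q ∨ p)), w
6. q, w
7. ¬(q ∨ p), w
8. ¬q, w
9. ¬p, w
Accessibility: uRv, uRw
Branch closes: q and ¬q both at w.
Every branch of the negation's tableau closes; the branch above is one of them.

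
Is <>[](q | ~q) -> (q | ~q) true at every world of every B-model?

Valid in B

Tableau for the negation ~(<>[](q | ~q) -> (q | ~q)):
1. ~(<>[](q | ~q) -> (q | ~q)), u
2. <>[](q | ~q), u
3. ~(q | ~q), u
4. ~q, u
5. q, u
Accessibility: uRu
Branch closes: q and ~q both at u.
All branches of the negation close; one closing branch shown above.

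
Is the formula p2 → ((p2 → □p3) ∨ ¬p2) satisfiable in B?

Satisfiable

1. p2 → ((p2 → □p3) ∨ ¬p2), w0
2. (p2 → □p3) ∨ ¬p2, w0   [→-rule on 1 (branches; this branch)]
3. ¬p2, w0   [∨-rule on 2 (branches; this branch)]
Accessibility: w0Rw0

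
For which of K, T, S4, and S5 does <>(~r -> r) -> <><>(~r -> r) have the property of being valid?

T-tableau for the negation ~(<>(~r -> r) -> <><>(~r -> r)):
1. ~(<>(~r -> r) -> <><>(~r -> r)), u
2. <>(~r -> r), u   [~->-rule on 1]
3. ~<><>(~r -> r), u   [~->-rule on 1]
4. ~<>(~r -> r), u   [~<>-rule on 3 via uRu]
5. ~(~r -> r), u   [~<>-rule on 4 via uRu]
6. ~r, u   [~->-rule on 5]
7. ~r -> r, v   [<>-rule on 2: fresh world v, uRv]
8. ~<>(~r -> r), v   [~<>-rule on 3 via uRv]
9. ~(~r -> r), v   [~<>-rule on 4 via uRv]
10. ~r, v   [~->-rule on 9]
11. r, v   [->-rule on 7 (branches; this branch)]
Accessibility: uRu, uRv, vRv
Branch closes: r and ~r both at v.
Every branch closes (one shown): valid in T, hence also in S4, S5 (every theorem of T is a theorem of S4 and S5).
K-tableau for the negation ~(<>(~r -> r) -> <><>(~r -> r)):
1. ~(<>(~r -> r) -> <><>(~r -> r)), u
2. <>(~r -> r), u   [~->-rule on 1]
3. ~<><>(~r -> r), u   [~->-rule on 1]
4. ~r -> r, v   [<>-rule on 2: fresh world v, uRv]
5. ~<>(~r -> r), v   [~<>-rule on 3 via uRv]
6. r, v   [->-rule on 4 (branches; this branch)]
Accessibility: uRv
Complete open branch: countermodel on a K-frame, so not valid in K.

T, S4, S5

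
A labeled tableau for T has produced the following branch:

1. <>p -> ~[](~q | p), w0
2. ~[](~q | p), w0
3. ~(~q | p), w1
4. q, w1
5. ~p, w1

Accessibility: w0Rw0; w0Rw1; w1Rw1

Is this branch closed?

No, open

There is no literal clash: for every atom and world, at most one sign appears.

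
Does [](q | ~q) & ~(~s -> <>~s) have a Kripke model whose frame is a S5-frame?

1. [](q | ~q) & ~(~s -> <>~s), u
2. [](q | ~q), u
3. ~(~s -> <>~s), u
4. ~s, u
5. ~<>~s, u
6. q | ~q, u
7. s, u
Accessibility: uRu
Branch closes: s and ~s both at u.
All branches of the tableau close; one closing branch shown above.

No, unsatisfiable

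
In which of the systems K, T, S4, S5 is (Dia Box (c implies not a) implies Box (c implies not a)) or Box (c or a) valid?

S5-tableau for the negation not ((Dia Box (c implies not a) implies Box (c implies not a)) or Box (c or a)):
1. not ((Dia Box (c implies not a) implies Box (c implies not a)) or Box (c or a)), 0
2. not (Dia Box (c implies not a) implies Box (c implies not a)), 0   [neg-or-rule on 1]
3. not Box (c or a), 0   [neg-or-rule on 1]
4. Dia Box (c implies not a), 0   [neg-implies-rule on 2]
5. not Box (c implies not a), 0   [neg-implies-rule on 2]
6. not (c or a), 1   [neg-Box-rule on 3: fresh world 1, 0R1]
7. not c, 1   [neg-or-rule on 6]
8. not a, 1   [neg-or-rule on 6]
9. Box (c implies not a), 2   [Dia-rule on 4: fresh world 2, 0R2]
10. c implies not a, 0   [Box-rule on 9 via 2R0]
11. c implies not a, 1   [Box-rule on 9 via 2R1]
12. c implies not a, 2   [Box-rule on 9 via 2R2]
13. not a, 0   [implies-rule on 10 (branches; this branch)]
14. not a, 2   [implies-rule on 12 (branches; this branch)]
15. not (c implies not a), 3   [neg-Box-rule on 5: fresh world 3, 0R3]
16. c, 3   [neg-implies-rule on 15]
17. a, 3   [neg-implies-rule on 15]
18. c implies not a, 3   [Box-rule on 9 via 2R3]
19. not a, 3   [implies-rule on 18 (branches; this branch)]
Accessibility: 0R0, 0R1, 0R2, 0R3, 1R0, 1R1, 1R2, 1R3, 2R0, 2R1, 2R2, 2R3, 3R0, 3R1, 3R2, 3R3
Branch closes: a and not a both at 3.
Every branch closes (one shown): valid in S5.
S4-tableau for the negation not ((Dia Box (c implies not a) implies Box (c implies not a)) or Box (c or a)):
1. not ((Dia Box (c implies not a) implies Box (c implies not a)) or Box (c or a)), 0
2. not (Dia Box (c implies not a) implies Box (c implies not a)), 0   [neg-or-rule on 1]
3. not Box (c or a), 0   [neg-or-rule on 1]
4. Dia Box (c implies not a), 0   [neg-implies-rule on 2]
5. not Box (c implies not a), 0   [neg-implies-rule on 2]
6. not (c or a), 1   [neg-Box-rule on 3: fresh world 1, 0R1]
7. not c, 1   [neg-or-rule on 6]
8. not a, 1   [neg-or-rule on 6]
9. Box (c implies not a), 2   [Dia-rule on 4: fresh world 2, 0R2]
10. c implies not a, 2   [Box-rule on 9 via 2R2]
11. not a, 2   [implies-rule on 10 (branches; this branch)]
12. not (c implies not a), 3   [neg-Box-rule on 5: fresh world 3, 0R3]
13. c, 3   [neg-implies-rule on 12]
14. a, 3   [neg-implies-rule on 12]
Accessibility: 0R0, 0R1, 0R2, 0R3, 1R1, 2R2, 3R3
Complete open branch: countermodel on an S4-frame, so not valid in S4, nor in K, T (the same frame is also a K-frame and a T-frame).

S5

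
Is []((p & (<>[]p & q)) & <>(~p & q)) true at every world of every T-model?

Tableau for the negation ~[]((p & (<>[]p & q)) & <>(~p & q)):
1. ~[]((p & (<>[]p & q)) & <>(~p & q)), 0
2. ~((p & (<>[]p & q)) & <>(~p & q)), 1
3. ~<>(~p & q), 1
4. ~(~p & q), 1
5. ~q, 1
Accessibility: 0R0, 0R1, 1R1
The negation has an open branch (countermodel exists).

No, not valid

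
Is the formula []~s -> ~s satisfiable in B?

Yes, satisfiable

1. []~s -> ~s, 0
2. ~s, 0   [->-rule on 1 (branches; this branch)]
Accessibility: 0R0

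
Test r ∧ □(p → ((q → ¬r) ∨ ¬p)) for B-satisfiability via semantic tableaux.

1. r ∧ □(p → ((q → ¬r) ∨ ¬p)), u
2. r, u   [∧-rule on 1]
3. □(p → ((q → ¬r) ∨ ¬p)), u   [∧-rule on 1]
4. p → ((q → ¬r) ∨ ¬p), u   [□-rule on 3 via uRu]
5. (q → ¬r) ∨ ¬p, u   [→-rule on 4 (branches; this branch)]
6. ¬p, u   [∨-rule on 5 (branches; this branch)]
Accessibility: uRu

Satisfiable (open branch found)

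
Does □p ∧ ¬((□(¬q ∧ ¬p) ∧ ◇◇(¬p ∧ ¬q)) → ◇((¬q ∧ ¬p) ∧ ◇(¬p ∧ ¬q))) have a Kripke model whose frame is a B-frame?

1. □p ∧ ¬((□(¬q ∧ ¬p) ∧ ◇◇(¬p ∧ ¬q)) → ◇((¬q ∧ ¬p) ∧ ◇(¬p ∧ ¬q))), w0
2. □p, w0   [∧-rule on 1]
3. ¬((□(¬q ∧ ¬p) ∧ ◇◇(¬p ∧ ¬q)) → ◇((¬q ∧ ¬p) ∧ ◇(¬p ∧ ¬q))), w0   [∧-rule on 1]
4. □(¬q ∧ ¬p) ∧ ◇◇(¬p ∧ ¬q), w0   [¬→-rule on 3]
5. ¬◇((¬q ∧ ¬p) ∧ ◇(¬p ∧ ¬q)), w0   [¬→-rule on 3]
6. □(¬q ∧ ¬p), w0   [∧-rule on 4]
7. ◇◇(¬p ∧ ¬q), w0   [∧-rule on 4]
8. p, w0   [□-rule on 2 via w0Rw0]
9. ¬((¬q ∧ ¬p) ∧ ◇(¬p ∧ ¬q)), w0   [¬◇-rule on 5 via w0Rw0]
10. ¬q ∧ ¬p, w0   [□-rule on 6 via w0Rw0]
11. ¬q, w0   [∧-rule on 10]
12. ¬p, w0   [∧-rule on 10]
Accessibility: w0Rw0
Branch closes: p and ¬p both at w0.
All branches of the tableau close; one closing branch shown above.

Unsatisfiable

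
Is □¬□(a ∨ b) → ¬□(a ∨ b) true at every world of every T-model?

Valid

Tableau for the negation ¬(□¬□(a ∨ b) → ¬□(a ∨ b)):
1. ¬(□¬□(a ∨ b) → ¬□(a ∨ b)), u
2. □¬□(a ∨ b), u   [¬→-rule on 1]
3. □(a ∨ b), u   [¬→-rule on 1]
4. ¬□(a ∨ b), u   [□-rule on 2 via uRu]
5. a ∨ b, u   [□-rule on 3 via uRu]
6. b, u   [∨-rule on 5 (branches; this branch)]
7. ¬(a ∨ b), v   [¬□-rule on 4: fresh world v, uRv]
8. ¬a, v   [¬∨-rule on 7]
9. ¬b, v   [¬∨-rule on 7]
10. ¬□(a ∨ b), v   [□-rule on 2 via uRv]
11. a ∨ b, v   [□-rule on 3 via uRv]
12. b, v   [∨-rule on 11 (branches; this branch)]
Accessibility: uRu, uRv, vRv
Branch closes: b and ¬b both at v.
All branches of the negation close; one closing branch shown above.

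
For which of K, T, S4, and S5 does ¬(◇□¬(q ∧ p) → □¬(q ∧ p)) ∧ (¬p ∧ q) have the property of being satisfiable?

K, T, S4

S4-tableau for the formula:
1. ¬(◇□¬(q ∧ p) → □¬(q ∧ p)) ∧ (¬p ∧ q), 0
2. ¬(◇□¬(q ∧ p) → □¬(q ∧ p)), 0
3. ¬p ∧ q, 0
4. ◇□¬(q ∧ p), 0
5. ¬□¬(q ∧ p), 0
6. ¬p, 0
7. q, 0
8. □¬(q ∧ p), 1
9. ¬(q ∧ p), 1
10. ¬p, 1
11. q ∧ p, 2
12. q, 2
13. p, 2
Accessibility: 0R0, 0R1, 0R2, 1R1, 2R2
Complete open branch: satisfiable in S4, hence also in K, T (this S4-model is also a K-model and a T-model).
S5-tableau for the formula:
1. ¬(◇□¬(q ∧ p) → □¬(q ∧ p)) ∧ (¬p ∧ q), 0
2. ¬(◇□¬(q ∧ p) → □¬(q ∧ p)), 0
3. ¬p ∧ q, 0
4. ◇□¬(q ∧ p), 0
5. ¬□¬(q ∧ p), 0
6. ¬p, 0
7. q, 0
8. □¬(q ∧ p), 1
9. ¬(q ∧ p), 0
10. ¬(q ∧ p), 1
11. ¬p, 1
12. q ∧ p, 2
13. q, 2
14. p, 2
15. ¬(q ∧ p), 2
16. ¬p, 2
Accessibility: 0R0, 0R1, 0R2, 1R0, 1R1, 1R2, 2R0, 2R1, 2R2
Branch closes: p and ¬p both at 2.
Every branch closes (one shown): unsatisfiable in S5.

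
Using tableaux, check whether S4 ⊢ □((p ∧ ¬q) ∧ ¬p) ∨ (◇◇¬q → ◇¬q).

Tableau for the negation ¬(□((p ∧ ¬q) ∧ ¬p) ∨ (◇◇¬q → ◇¬q)):
1. ¬(□((p ∧ ¬q) ∧ ¬p) ∨ (◇◇¬q → ◇¬q)), u
2. ¬□((p ∧ ¬q) ∧ ¬p), u
3. ¬(◇◇¬q → ◇¬q), u
4. ◇◇¬q, u
5. ¬◇¬q, u
6. q, u
7. ¬((p ∧ ¬q) ∧ ¬p), v
8. q, v
9. ¬(p ∧ ¬q), v
10. ◇¬q, w
11. q, w
12. ¬q, x
13. q, x
Accessibility: uRu, uRv, uRw, uRx, vRv, wRw, wRx, xRx
Branch closes: q and ¬q both at x.
All branches of the negation close; one closing branch shown above.

Valid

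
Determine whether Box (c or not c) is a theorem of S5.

Tableau for the negation not Box (c or not c):
1. not Box (c or not c), 0
2. not (c or not c), 1
3. not c, 1
4. c, 1
Accessibility: 0R0, 0R1, 1R0, 1R1
Branch closes: c and not c both at 1.
Every branch of the negation's tableau closes; the branch above is one of them.

Yes, valid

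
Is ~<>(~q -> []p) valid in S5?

Tableau for the negation <>(~q -> []p):
1. <>(~q -> []p), u
2. ~q -> []p, v
3. []p, v
4. p, u
5. p, v
Accessibility: uRu, uRv, vRu, vRv
The negation has an open branch (countermodel exists).

No, not valid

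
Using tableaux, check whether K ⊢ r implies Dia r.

Not valid

Tableau for the negation not (r implies Dia r):
1. not (r implies Dia r), w0
2. r, w0   [neg-implies-rule on 1]
3. not Dia r, w0   [neg-implies-rule on 1]
The negation has an open branch (countermodel exists).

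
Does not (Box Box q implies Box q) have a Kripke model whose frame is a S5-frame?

Unsatisfiable (every branch closes)

1. not (Box Box q implies Box q), 0
2. Box Box q, 0   [neg-implies-rule on 1]
3. not Box q, 0   [neg-implies-rule on 1]
4. Box q, 0   [Box-rule on 2 via 0R0]
5. q, 0   [Box-rule on 4 via 0R0]
6. not q, 1   [neg-Box-rule on 3: fresh world 1, 0R1]
7. Box q, 1   [Box-rule on 2 via 0R1]
8. q, 1   [Box-rule on 4 via 0R1]
Accessibility: 0R0, 0R1, 1R0, 1R1
Branch closes: q and not q both at 1.
(One branch shown.) All branches close.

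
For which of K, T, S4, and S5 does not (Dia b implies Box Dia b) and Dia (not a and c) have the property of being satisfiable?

S4-tableau for the formula:
1. not (Dia b implies Box Dia b) and Dia (not a and c), w0
2. not (Dia b implies Box Dia b), w0
3. Dia (not a and c), w0
4. Dia b, w0
5. not Box Dia b, w0
6. not a and c, w1
7. not a, w1
8. c, w1
9. b, w2
10. not Dia b, w3
11. not b, w3
Accessibility: w0Rw0, w0Rw1, w0Rw2, w0Rw3, w1Rw1, w2Rw2, w3Rw3
Complete open branch: satisfiable in S4, hence also in K, T (this S4-model is also a K-model and a T-model).
S5-tableau for the formula:
1. not (Dia b implies Box Dia b) and Dia (not a and c), w0
2. not (Dia b implies Box Dia b), w0
3. Dia (not a and c), w0
4. Dia b, w0
5. not Box Dia b, w0
6. not a and c, w1
7. not a, w1
8. c, w1
9. b, w2
10. not Dia b, w3
11. not b, w0
12. not b, w1
13. not b, w2
Accessibility: w0Rw0, w0Rw1, w0Rw2, w0Rw3, w1Rw0, w1Rw1, w1Rw2, w1Rw3, w2Rw0, w2Rw1, w2Rw2, w2Rw3, w3Rw0, w3Rw1, w3Rw2, w3Rw3
Branch closes: b and not b both at w2.
Every branch closes (one shown): unsatisfiable in S5.

K, T, S4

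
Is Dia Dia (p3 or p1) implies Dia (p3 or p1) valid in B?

Tableau for the negation not (Dia Dia (p3 or p1) implies Dia (p3 or p1)):
1. not (Dia Dia (p3 or p1) implies Dia (p3 or p1)), w0
2. Dia Dia (p3 or p1), w0
3. not Dia (p3 or p1), w0
4. not (p3 or p1), w0
5. not p3, w0
6. not p1, w0
7. Dia (p3 or p1), w1
8. not (p3 or p1), w1
9. not p3, w1
10. not p1, w1
11. p3 or p1, w2
12. p1, w2
Accessibility: w0Rw0, w0Rw1, w1Rw0, w1Rw1, w1Rw2, w2Rw1, w2Rw2
The negation has an open branch (countermodel exists).

Invalid (countermodel exists)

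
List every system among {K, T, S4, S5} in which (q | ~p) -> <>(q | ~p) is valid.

T, S4, S5

T-tableau for the negation ~((q | ~p) -> <>(q | ~p)):
1. ~((q | ~p) -> <>(q | ~p)), w0
2. q | ~p, w0
3. ~<>(q | ~p), w0
4. ~(q | ~p), w0
5. ~q, w0
6. p, w0
7. ~p, w0
Accessibility: w0Rw0
Branch closes: p and ~p both at w0.
Every branch closes (one shown): valid in T, hence also in S4, S5 (every theorem of T is a theorem of S4 and S5).
K-tableau for the negation ~((q | ~p) -> <>(q | ~p)):
1. ~((q | ~p) -> <>(q | ~p)), w0
2. q | ~p, w0
3. ~<>(q | ~p), w0
4. ~p, w0
Complete open branch: countermodel on a K-frame, so not valid in K.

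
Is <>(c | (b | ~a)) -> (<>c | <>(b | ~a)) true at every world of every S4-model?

Yes, valid

Tableau for the negation ~(<>(c | (b | ~a)) -> (<>c | <>(b | ~a))):
1. ~(<>(c | (b | ~a)) -> (<>c | <>(b | ~a))), w0
2. <>(c | (b | ~a)), w0
3. ~(<>c | <>(b | ~a)), w0
4. ~<>c, w0
5. ~<>(b | ~a), w0
6. ~c, w0
7. ~(b | ~a), w0
8. ~b, w0
9. a, w0
10. c | (b | ~a), w1
11. ~c, w1
12. ~(b | ~a), w1
13. ~b, w1
14. a, w1
15. b | ~a, w1
16. ~a, w1
Accessibility: w0Rw0, w0Rw1, w1Rw1
Branch closes: a and ~a both at w1.
All branches of the negation close; one closing branch shown above.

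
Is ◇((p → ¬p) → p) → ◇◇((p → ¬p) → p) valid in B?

Valid in B

Tableau for the negation ¬(◇((p → ¬p) → p) → ◇◇((p → ¬p) → p)):
1. ¬(◇((p → ¬p) → p) → ◇◇((p → ¬p) → p)), 0
2. ◇((p → ¬p) → p), 0   [¬→-rule on 1]
3. ¬◇◇((p → ¬p) → p), 0   [¬→-rule on 1]
4. ¬◇((p → ¬p) → p), 0   [¬◇-rule on 3 via 0R0]
5. ¬((p → ¬p) → p), 0   [¬◇-rule on 4 via 0R0]
6. p → ¬p, 0   [¬→-rule on 5]
7. ¬p, 0   [¬→-rule on 5]
8. (p → ¬p) → p, 1   [◇-rule on 2: fresh world 1, 0R1]
9. ¬◇((p → ¬p) → p), 1   [¬◇-rule on 3 via 0R1]
10. ¬((p → ¬p) → p), 1   [¬◇-rule on 4 via 0R1]
11. p → ¬p, 1   [¬→-rule on 10]
12. ¬p, 1   [¬→-rule on 10]
13. ¬(p → ¬p), 1   [→-rule on 8 (branches; this branch)]
14. p, 1   [¬→-rule on 13]
Accessibility: 0R0, 0R1, 1R0, 1R1
Branch closes: p and ¬p both at 1.
Every branch of the negation's tableau closes; the branch above is one of them.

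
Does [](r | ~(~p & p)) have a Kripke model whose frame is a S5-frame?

Yes, satisfiable

1. [](r | ~(~p & p)), 0
2. r | ~(~p & p), 0
3. ~(~p & p), 0
4. ~p, 0
Accessibility: 0R0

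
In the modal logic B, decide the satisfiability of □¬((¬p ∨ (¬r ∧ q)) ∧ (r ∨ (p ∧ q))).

Satisfiable (open branch found)

1. □¬((¬p ∨ (¬r ∧ q)) ∧ (r ∨ (p ∧ q))), u
2. ¬((¬p ∨ (¬r ∧ q)) ∧ (r ∨ (p ∧ q))), u
3. ¬(r ∨ (p ∧ q)), u
4. ¬r, u
5. ¬(p ∧ q), u
6. ¬q, u
Accessibility: uRu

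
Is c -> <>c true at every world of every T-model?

Tableau for the negation ~(c -> <>c):
1. ~(c -> <>c), 0
2. c, 0
3. ~<>c, 0
4. ~c, 0
Accessibility: 0R0
Branch closes: c and ~c both at 0.
Every branch of the negation's tableau closes; the branch above is one of them.

Yes, valid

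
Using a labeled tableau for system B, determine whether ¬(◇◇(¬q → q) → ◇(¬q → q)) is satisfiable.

Yes, satisfiable

1. ¬(◇◇(¬q → q) → ◇(¬q → q)), w0
2. ◇◇(¬q → q), w0
3. ¬◇(¬q → q), w0
4. ¬(¬q → q), w0
5. ¬q, w0
6. ◇(¬q → q), w1
7. ¬(¬q → q), w1
8. ¬q, w1
9. ¬q → q, w2
10. q, w2
Accessibility: w0Rw0, w0Rw1, w1Rw0, w1Rw1, w1Rw2, w2Rw1, w2Rw2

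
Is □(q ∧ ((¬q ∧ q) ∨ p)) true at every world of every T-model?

Invalid (countermodel exists)

Tableau for the negation ¬□(q ∧ ((¬q ∧ q) ∨ p)):
1. ¬□(q ∧ ((¬q ∧ q) ∨ p)), w0
2. ¬(q ∧ ((¬q ∧ q) ∨ p)), w1
3. ¬((¬q ∧ q) ∨ p), w1
4. ¬(¬q ∧ q), w1
5. ¬p, w1
6. ¬q, w1
Accessibility: w0Rw0, w0Rw1, w1Rw1
The negation has an open branch (countermodel exists).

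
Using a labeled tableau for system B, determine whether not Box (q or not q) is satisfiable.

1. not Box (q or not q), w0
2. not (q or not q), w1
3. not q, w1
4. q, w1
Accessibility: w0Rw0, w0Rw1, w1Rw0, w1Rw1
Branch closes: q and not q both at w1.
Every branch closes; the branch above is one of them.

Unsatisfiable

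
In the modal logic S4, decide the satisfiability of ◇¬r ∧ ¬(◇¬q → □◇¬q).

Yes, satisfiable

1. ◇¬r ∧ ¬(◇¬q → □◇¬q), 0
2. ◇¬r, 0
3. ¬(◇¬q → □◇¬q), 0
4. ◇¬q, 0
5. ¬□◇¬q, 0
6. ¬r, 1
7. ¬q, 2
8. ¬◇¬q, 3
9. q, 3
Accessibility: 0R0, 0R1, 0R2, 0R3, 1R1, 2R2, 3R3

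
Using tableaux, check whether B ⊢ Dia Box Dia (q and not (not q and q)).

Invalid (countermodel exists)

Tableau for the negation not Dia Box Dia (q and not (not q and q)):
1. not Dia Box Dia (q and not (not q and q)), u
2. not Box Dia (q and not (not q and q)), u
3. not Dia (q and not (not q and q)), v
4. not Box Dia (q and not (not q and q)), v
5. not (q and not (not q and q)), u
6. not (q and not (not q and q)), v
7. not q, u
8. not q, v
9. not Dia (q and not (not q and q)), w
10. not (q and not (not q and q)), w
11. not q, w
Accessibility: uRu, uRv, vRu, vRv, vRw, wRv, wRw
The negation has an open branch (countermodel exists).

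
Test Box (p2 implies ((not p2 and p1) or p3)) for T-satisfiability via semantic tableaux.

Satisfiable

1. Box (p2 implies ((not p2 and p1) or p3)), w0
2. p2 implies ((not p2 and p1) or p3), w0
3. (not p2 and p1) or p3, w0
4. p3, w0
Accessibility: w0Rw0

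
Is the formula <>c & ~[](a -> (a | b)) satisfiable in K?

1. <>c & ~[](a -> (a | b)), w0
2. <>c, w0
3. ~[](a -> (a | b)), w0
4. c, w1
5. ~(a -> (a | b)), w2
6. a, w2
7. ~(a | b), w2
8. ~a, w2
9. ~b, w2
Accessibility: w0Rw1, w0Rw2
Branch closes: a and ~a both at w2.
Every branch closes; the branch above is one of them.

No, unsatisfiable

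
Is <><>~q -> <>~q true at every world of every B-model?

Invalid (countermodel exists)

Tableau for the negation ~(<><>~q -> <>~q):
1. ~(<><>~q -> <>~q), w0
2. <><>~q, w0
3. ~<>~q, w0
4. q, w0
5. <>~q, w1
6. q, w1
7. ~q, w2
Accessibility: w0Rw0, w0Rw1, w1Rw0, w1Rw1, w1Rw2, w2Rw1, w2Rw2
The negation has an open branch (countermodel exists).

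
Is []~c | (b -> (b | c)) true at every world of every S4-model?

Tableau for the negation ~([]~c | (b -> (b | c))):
1. ~([]~c | (b -> (b | c))), 0
2. ~[]~c, 0
3. ~(b -> (b | c)), 0
4. b, 0
5. ~(b | c), 0
6. ~b, 0
7. ~c, 0
Accessibility: 0R0
Branch closes: b and ~b both at 0.
Every branch of the negation's tableau closes; the branch above is one of them.

Valid in S4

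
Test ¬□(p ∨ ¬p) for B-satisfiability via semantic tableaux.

1. ¬□(p ∨ ¬p), 0
2. ¬(p ∨ ¬p), 1   [¬□-rule on 1: fresh world 1, 0R1]
3. ¬p, 1   [¬∨-rule on 2]
4. p, 1   [¬∨-rule on 2]
Accessibility: 0R0, 0R1, 1R0, 1R1
Branch closes: p and ¬p both at 1.
All branches of the tableau close; one closing branch shown above.

No, unsatisfiable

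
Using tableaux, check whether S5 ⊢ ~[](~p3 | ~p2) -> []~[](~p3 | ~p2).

Valid in S5

Tableau for the negation ~(~[](~p3 | ~p2) -> []~[](~p3 | ~p2)):
1. ~(~[](~p3 | ~p2) -> []~[](~p3 | ~p2)), 0
2. ~[](~p3 | ~p2), 0   [~->-rule on 1]
3. ~[]~[](~p3 | ~p2), 0   [~->-rule on 1]
4. ~(~p3 | ~p2), 1   [~[]-rule on 2: fresh world 1, 0R1]
5. p3, 1   [~|-rule on 4]
6. p2, 1   [~|-rule on 4]
7. [](~p3 | ~p2), 2   [~[]-rule on 3: fresh world 2, 0R2]
8. ~p3 | ~p2, 0   [[]-rule on 7 via 2R0]
9. ~p3 | ~p2, 1   [[]-rule on 7 via 2R1]
10. ~p3 | ~p2, 2   [[]-rule on 7 via 2R2]
11. ~p2, 0   [|-rule on 8 (branches; this branch)]
12. ~p2, 1   [|-rule on 9 (branches; this branch)]
Accessibility: 0R0, 0R1, 0R2, 1R0, 1R1, 1R2, 2R0, 2R1, 2R2
Branch closes: p2 and ~p2 both at 1.
Every branch of the negation's tableau closes; the branch above is one of them.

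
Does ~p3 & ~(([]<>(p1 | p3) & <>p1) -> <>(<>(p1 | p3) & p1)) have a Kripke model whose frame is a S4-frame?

1. ~p3 & ~(([]<>(p1 | p3) & <>p1) -> <>(<>(p1 | p3) & p1)), 0
2. ~p3, 0   [&-rule on 1]
3. ~(([]<>(p1 | p3) & <>p1) -> <>(<>(p1 | p3) & p1)), 0   [&-rule on 1]
4. []<>(p1 | p3) & <>p1, 0   [~->-rule on 3]
5. ~<>(<>(p1 | p3) & p1), 0   [~->-rule on 3]
6. []<>(p1 | p3), 0   [&-rule on 4]
7. <>p1, 0   [&-rule on 4]
8. ~(<>(p1 | p3) & p1), 0   [~<>-rule on 5 via 0R0]
9. <>(p1 | p3), 0   [[]-rule on 6 via 0R0]
10. ~<>(p1 | p3), 0   [~&-rule on 8 (branches; this branch)]
11. ~(p1 | p3), 0   [~<>-rule on 10 via 0R0]
12. ~p1, 0   [~|-rule on 11]
13. p1, 1   [<>-rule on 7: fresh world 1, 0R1]
14. ~(<>(p1 | p3) & p1), 1   [~<>-rule on 5 via 0R1]
15. <>(p1 | p3), 1   [[]-rule on 6 via 0R1]
16. ~(p1 | p3), 1   [~<>-rule on 10 via 0R1]
17. ~p1, 1   [~|-rule on 16]
18. ~p3, 1   [~|-rule on 16]
Accessibility: 0R0, 0R1, 1R1
Branch closes: p1 and ~p1 both at 1.
All branches of the tableau close; one closing branch shown above.

Unsatisfiable (every branch closes)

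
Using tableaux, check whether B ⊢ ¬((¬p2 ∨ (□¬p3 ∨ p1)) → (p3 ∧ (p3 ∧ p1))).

Tableau for the negation (¬p2 ∨ (□¬p3 ∨ p1)) → (p3 ∧ (p3 ∧ p1)):
1. (¬p2 ∨ (□¬p3 ∨ p1)) → (p3 ∧ (p3 ∧ p1)), u
2. p3 ∧ (p3 ∧ p1), u
3. p3, u
4. p3 ∧ p1, u
5. p1, u
Accessibility: uRu
The negation has an open branch (countermodel exists).

Not valid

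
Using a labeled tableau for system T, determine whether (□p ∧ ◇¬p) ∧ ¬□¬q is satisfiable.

Unsatisfiable (every branch closes)

1. (□p ∧ ◇¬p) ∧ ¬□¬q, u
2. □p ∧ ◇¬p, u
3. ¬□¬q, u
4. □p, u
5. ◇¬p, u
6. p, u
7. q, v
8. p, v
9. ¬p, w
10. p, w
Accessibility: uRu, uRv, uRw, vRv, wRw
Branch closes: p and ¬p both at w.
Every branch closes; the branch above is one of them.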